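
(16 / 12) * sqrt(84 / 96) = sqrt(14) / 3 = 1.25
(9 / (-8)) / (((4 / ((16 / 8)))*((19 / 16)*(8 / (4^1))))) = -9 / 38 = -0.24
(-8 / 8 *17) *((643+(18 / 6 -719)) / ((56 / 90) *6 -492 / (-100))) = 93075 / 649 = 143.41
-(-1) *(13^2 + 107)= 276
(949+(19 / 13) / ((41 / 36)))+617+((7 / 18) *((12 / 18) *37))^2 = 644733071 / 388557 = 1659.30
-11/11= -1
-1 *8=-8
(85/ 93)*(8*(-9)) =-2040/ 31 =-65.81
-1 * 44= -44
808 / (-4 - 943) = -808 / 947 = -0.85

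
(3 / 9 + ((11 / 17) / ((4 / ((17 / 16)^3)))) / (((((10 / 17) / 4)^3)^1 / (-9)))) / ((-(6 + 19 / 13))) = 5478739877 / 74496000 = 73.54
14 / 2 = 7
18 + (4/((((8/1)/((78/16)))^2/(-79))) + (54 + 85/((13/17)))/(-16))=-1459859/13312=-109.66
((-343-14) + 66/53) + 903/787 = -14791026/41711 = -354.61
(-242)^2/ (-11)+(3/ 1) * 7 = -5303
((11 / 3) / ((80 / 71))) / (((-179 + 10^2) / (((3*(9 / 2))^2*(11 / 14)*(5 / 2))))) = -2087613 / 141568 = -14.75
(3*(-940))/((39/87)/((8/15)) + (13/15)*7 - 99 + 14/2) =9813600/296123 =33.14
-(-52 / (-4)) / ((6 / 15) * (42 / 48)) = -260 / 7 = -37.14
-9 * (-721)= 6489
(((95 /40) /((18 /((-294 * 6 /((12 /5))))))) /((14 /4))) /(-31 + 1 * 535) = -95 /1728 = -0.05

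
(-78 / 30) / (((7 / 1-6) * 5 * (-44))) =13 / 1100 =0.01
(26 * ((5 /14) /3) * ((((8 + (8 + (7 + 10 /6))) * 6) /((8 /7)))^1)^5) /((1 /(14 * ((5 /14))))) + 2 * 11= 54110823248137 /96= 563654408834.76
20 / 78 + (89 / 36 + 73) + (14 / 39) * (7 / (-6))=35245 / 468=75.31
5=5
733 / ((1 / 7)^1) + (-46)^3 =-92205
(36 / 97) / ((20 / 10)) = 18 / 97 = 0.19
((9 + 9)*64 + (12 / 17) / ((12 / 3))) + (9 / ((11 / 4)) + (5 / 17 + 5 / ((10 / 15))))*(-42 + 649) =2943287 / 374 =7869.75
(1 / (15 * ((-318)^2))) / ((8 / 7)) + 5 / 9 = 6741607 / 12134880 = 0.56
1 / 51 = 0.02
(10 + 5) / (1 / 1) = 15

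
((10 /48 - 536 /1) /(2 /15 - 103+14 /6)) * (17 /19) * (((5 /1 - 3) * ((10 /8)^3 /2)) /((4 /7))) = 956388125 /58679296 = 16.30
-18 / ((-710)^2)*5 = -9 / 50410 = -0.00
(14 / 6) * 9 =21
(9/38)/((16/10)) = 45/304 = 0.15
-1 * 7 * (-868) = 6076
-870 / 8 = -435 / 4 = -108.75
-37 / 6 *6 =-37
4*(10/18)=20/9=2.22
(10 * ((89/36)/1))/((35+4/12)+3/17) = 7565/10866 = 0.70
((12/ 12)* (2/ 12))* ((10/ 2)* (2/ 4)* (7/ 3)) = 35/ 36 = 0.97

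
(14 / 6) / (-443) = -0.01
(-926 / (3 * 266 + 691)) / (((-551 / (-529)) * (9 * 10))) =-244927 / 36919755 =-0.01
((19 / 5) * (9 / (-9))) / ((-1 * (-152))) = -1 / 40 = -0.02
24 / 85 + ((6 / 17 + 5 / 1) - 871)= -73556 / 85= -865.36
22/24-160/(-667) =9257/8004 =1.16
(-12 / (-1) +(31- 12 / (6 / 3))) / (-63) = -0.59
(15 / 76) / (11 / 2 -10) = -5 / 114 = -0.04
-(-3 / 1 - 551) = 554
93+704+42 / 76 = 797.55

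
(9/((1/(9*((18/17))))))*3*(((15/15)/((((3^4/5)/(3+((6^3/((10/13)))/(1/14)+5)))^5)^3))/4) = 13020886046333096732760599136662086160881437434336536610459353088/329515176350560338245544291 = 39515284820995938348051200000000000000.00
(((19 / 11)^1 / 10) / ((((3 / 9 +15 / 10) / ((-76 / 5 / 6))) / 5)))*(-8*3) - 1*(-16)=27008 / 605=44.64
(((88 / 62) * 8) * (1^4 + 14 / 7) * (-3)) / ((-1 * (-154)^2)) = 0.00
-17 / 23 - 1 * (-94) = 2145 / 23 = 93.26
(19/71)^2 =361/5041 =0.07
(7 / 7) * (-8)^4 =4096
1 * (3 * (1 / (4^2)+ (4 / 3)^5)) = 16627 / 1296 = 12.83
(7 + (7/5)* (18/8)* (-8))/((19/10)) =-182/19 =-9.58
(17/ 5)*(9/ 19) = 153/ 95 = 1.61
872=872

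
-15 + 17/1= 2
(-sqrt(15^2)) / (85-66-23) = 15 / 4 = 3.75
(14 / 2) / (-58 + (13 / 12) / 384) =-32256 / 267251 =-0.12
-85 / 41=-2.07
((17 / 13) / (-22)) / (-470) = 17 / 134420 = 0.00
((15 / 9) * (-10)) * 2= -100 / 3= -33.33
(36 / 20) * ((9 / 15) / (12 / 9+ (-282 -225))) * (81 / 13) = -0.01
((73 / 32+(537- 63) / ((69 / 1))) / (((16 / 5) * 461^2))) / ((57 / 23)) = 11225 / 2067404288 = 0.00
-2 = -2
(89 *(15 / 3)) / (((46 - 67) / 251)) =-111695 / 21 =-5318.81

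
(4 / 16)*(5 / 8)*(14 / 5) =7 / 16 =0.44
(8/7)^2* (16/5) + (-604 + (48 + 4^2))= -131276/245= -535.82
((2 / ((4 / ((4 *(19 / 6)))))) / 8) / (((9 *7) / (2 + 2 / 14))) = 95 / 3528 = 0.03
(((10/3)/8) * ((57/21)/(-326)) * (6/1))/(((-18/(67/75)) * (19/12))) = 67/102690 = 0.00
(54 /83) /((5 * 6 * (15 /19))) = 57 /2075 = 0.03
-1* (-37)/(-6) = -37/6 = -6.17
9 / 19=0.47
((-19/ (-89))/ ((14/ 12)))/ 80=57/ 24920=0.00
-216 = -216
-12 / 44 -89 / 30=-1069 / 330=-3.24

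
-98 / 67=-1.46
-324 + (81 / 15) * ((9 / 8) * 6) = -5751 / 20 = -287.55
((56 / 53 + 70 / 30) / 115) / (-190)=-539 / 3474150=-0.00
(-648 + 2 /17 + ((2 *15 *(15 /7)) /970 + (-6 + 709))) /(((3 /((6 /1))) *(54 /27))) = 636988 /11543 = 55.18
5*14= 70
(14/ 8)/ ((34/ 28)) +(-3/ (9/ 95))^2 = 307291/ 306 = 1004.22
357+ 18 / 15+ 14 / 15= 5387 / 15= 359.13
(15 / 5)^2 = 9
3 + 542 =545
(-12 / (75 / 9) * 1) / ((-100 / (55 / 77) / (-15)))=-27 / 175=-0.15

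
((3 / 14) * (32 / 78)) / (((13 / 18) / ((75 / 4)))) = 2700 / 1183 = 2.28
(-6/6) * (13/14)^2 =-169/196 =-0.86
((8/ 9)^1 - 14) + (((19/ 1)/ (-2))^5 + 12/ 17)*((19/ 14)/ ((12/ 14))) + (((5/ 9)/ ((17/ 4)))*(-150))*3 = -2400726811/ 19584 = -122586.13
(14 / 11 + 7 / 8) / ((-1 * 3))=-63 / 88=-0.72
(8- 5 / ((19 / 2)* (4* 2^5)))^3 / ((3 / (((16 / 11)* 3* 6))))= 2757541848201 / 618078208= 4461.48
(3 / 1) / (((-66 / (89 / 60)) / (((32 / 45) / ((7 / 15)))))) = -356 / 3465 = -0.10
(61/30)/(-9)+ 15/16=1537/2160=0.71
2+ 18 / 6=5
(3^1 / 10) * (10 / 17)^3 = 300 / 4913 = 0.06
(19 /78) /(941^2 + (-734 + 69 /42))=133 /483072759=0.00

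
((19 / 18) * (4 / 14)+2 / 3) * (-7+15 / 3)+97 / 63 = -25 / 63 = -0.40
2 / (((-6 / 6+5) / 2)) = 1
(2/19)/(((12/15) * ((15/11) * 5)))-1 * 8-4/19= -4669/570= -8.19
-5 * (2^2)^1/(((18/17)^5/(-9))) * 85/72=159.68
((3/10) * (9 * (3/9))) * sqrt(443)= 9 * sqrt(443)/10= 18.94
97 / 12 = 8.08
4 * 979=3916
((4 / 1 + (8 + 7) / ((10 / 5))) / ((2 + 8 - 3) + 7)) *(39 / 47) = 897 / 1316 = 0.68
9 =9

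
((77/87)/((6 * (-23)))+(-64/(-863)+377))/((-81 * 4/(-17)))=66416722663/3357021672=19.78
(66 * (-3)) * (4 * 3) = -2376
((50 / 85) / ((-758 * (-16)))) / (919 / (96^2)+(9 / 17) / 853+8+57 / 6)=0.00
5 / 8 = 0.62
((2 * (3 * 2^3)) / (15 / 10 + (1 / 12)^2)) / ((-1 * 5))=-6912 / 1085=-6.37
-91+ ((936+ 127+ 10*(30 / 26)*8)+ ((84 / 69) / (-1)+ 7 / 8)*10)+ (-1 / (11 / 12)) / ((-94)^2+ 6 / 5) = 308351677911 / 290655508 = 1060.88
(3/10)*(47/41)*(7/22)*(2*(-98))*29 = -1402527/2255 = -621.96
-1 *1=-1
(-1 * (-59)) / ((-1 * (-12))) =59 / 12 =4.92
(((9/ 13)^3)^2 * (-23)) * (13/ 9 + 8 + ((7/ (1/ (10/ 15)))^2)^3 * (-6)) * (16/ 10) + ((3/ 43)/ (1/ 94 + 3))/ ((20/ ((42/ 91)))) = 73731575895962643/ 293687193605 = 251054.79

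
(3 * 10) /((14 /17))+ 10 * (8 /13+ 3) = 6605 /91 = 72.58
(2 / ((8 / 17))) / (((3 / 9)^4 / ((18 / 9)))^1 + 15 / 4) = 1377 / 1217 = 1.13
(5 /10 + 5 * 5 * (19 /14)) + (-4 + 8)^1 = 269 /7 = 38.43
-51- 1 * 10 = -61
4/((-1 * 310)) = -2/155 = -0.01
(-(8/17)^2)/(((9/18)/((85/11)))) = -640/187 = -3.42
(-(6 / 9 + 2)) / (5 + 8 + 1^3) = -4 / 21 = -0.19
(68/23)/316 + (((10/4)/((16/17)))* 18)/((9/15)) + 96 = 5107859/29072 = 175.70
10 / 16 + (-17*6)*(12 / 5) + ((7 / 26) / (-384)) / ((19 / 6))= -38599219 / 158080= -244.18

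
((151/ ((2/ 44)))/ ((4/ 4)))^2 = 11035684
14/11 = 1.27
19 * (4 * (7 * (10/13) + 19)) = 1853.23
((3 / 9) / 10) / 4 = 1 / 120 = 0.01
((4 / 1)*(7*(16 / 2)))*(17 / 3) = 3808 / 3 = 1269.33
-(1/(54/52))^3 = -17576/19683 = -0.89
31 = 31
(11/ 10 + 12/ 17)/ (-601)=-307/ 102170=-0.00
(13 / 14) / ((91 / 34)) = 0.35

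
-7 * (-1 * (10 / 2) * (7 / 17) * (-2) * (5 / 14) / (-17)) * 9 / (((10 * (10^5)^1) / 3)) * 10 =189 / 1156000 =0.00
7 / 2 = 3.50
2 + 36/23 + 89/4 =2375/92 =25.82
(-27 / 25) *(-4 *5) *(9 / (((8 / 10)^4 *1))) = 30375 / 64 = 474.61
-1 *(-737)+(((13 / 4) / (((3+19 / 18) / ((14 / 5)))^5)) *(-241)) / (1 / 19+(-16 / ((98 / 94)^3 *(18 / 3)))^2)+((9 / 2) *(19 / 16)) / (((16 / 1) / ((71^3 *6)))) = 717935.11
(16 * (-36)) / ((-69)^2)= -64 / 529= -0.12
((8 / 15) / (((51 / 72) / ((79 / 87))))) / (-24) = -632 / 22185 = -0.03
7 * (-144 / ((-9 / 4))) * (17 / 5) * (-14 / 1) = -21324.80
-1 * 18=-18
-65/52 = -5/4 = -1.25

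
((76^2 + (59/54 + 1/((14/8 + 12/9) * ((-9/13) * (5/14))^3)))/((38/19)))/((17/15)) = 12937231331/5094900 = 2539.25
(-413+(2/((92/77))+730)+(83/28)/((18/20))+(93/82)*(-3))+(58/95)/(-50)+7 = 91868672153/282192750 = 325.55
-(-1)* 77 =77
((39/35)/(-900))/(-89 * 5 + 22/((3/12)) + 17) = 13/3570000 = 0.00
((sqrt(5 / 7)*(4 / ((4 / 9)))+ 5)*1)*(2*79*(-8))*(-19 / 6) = 50459.17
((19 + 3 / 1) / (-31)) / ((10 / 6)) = -66 / 155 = -0.43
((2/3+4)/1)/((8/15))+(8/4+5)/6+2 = 143/12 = 11.92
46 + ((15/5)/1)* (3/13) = 607/13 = 46.69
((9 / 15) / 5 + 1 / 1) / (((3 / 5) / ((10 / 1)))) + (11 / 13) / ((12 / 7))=2989 / 156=19.16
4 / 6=2 / 3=0.67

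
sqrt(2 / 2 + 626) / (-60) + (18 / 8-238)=-943 / 4-sqrt(627) / 60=-236.17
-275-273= -548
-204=-204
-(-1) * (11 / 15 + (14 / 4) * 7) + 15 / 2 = 491 / 15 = 32.73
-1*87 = -87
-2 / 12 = -1 / 6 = -0.17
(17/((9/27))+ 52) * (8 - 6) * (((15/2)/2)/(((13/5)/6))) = 23175/13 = 1782.69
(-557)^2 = 310249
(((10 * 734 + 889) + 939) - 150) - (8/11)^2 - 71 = 1082523/121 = 8946.47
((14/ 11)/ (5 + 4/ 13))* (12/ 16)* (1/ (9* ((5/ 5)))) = 91/ 4554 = 0.02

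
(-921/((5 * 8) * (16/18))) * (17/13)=-140913/4160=-33.87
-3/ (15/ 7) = -7/ 5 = -1.40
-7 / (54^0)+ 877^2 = 769122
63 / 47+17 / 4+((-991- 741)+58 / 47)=-324333 / 188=-1725.18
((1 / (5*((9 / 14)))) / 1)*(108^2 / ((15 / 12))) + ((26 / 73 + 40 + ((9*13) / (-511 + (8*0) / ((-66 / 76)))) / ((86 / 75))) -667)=2276.20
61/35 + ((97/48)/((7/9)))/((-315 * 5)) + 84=5041583/58800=85.74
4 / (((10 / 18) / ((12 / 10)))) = 216 / 25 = 8.64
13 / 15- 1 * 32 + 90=883 / 15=58.87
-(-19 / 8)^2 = -361 / 64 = -5.64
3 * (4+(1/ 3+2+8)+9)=70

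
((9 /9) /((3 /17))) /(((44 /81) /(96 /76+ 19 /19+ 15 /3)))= 75.77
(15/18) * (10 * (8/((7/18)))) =171.43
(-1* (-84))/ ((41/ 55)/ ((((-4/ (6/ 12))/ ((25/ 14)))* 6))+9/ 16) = 620928/ 3953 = 157.08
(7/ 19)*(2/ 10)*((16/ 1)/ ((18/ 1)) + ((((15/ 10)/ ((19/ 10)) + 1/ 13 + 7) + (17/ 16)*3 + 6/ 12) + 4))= 1.21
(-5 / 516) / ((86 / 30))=-25 / 7396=-0.00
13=13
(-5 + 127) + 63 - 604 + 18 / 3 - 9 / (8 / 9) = -423.12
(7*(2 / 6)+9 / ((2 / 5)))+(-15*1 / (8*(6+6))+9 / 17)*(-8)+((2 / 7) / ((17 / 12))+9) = 44339 / 1428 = 31.05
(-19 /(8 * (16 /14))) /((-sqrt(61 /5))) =133 * sqrt(305) /3904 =0.59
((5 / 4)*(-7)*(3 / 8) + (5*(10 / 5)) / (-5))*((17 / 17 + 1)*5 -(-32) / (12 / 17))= -292.23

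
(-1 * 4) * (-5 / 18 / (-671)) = -10 / 6039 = -0.00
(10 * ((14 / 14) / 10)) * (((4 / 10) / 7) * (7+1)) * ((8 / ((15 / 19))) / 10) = 1216 / 2625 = 0.46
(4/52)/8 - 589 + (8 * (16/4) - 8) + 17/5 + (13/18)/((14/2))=-18394321/32760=-561.49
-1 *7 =-7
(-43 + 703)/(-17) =-660/17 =-38.82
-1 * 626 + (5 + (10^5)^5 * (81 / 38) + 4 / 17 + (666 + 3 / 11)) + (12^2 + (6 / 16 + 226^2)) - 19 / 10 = 3029400000000000000007285637267 / 142120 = 21315789473684210526367050.00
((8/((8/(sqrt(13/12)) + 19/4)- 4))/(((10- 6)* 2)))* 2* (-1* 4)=416/4057- 2048* sqrt(39)/12171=-0.95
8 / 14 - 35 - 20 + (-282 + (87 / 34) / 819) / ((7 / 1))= -6153937 / 64974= -94.71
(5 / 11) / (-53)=-5 / 583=-0.01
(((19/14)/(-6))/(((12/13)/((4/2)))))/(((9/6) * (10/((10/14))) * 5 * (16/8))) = -247/105840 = -0.00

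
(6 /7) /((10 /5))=0.43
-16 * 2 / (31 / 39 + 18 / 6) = -312 / 37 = -8.43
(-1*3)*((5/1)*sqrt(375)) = -75*sqrt(15) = -290.47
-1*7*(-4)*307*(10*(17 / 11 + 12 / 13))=30343880 / 143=212194.97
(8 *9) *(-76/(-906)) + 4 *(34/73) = 87112/11023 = 7.90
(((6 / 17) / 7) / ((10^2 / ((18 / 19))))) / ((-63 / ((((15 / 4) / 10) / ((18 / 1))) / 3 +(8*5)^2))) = -13553 / 1117200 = -0.01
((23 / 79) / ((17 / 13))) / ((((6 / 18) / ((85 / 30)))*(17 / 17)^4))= 299 / 158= 1.89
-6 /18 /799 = -1 /2397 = -0.00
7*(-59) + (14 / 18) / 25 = -92918 / 225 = -412.97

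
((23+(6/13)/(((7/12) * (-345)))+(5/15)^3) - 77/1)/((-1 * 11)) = 15248153/3108105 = 4.91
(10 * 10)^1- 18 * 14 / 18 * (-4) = 156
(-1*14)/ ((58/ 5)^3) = -875/ 97556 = -0.01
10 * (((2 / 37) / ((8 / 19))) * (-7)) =-665 / 74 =-8.99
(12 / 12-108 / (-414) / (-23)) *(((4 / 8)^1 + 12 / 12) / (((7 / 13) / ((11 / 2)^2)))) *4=2468037 / 7406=333.25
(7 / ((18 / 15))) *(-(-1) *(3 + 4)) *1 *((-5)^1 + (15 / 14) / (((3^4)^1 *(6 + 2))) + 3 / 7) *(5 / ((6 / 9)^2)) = -2418325 / 1152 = -2099.24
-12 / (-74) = 6 / 37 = 0.16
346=346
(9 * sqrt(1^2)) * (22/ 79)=198/ 79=2.51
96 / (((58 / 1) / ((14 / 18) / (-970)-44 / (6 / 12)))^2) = 221.00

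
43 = 43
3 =3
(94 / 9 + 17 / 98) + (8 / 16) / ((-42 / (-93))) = 20683 / 1764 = 11.73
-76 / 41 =-1.85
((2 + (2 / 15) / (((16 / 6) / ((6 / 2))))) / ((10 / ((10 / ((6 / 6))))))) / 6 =43 / 120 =0.36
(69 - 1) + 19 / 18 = 1243 / 18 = 69.06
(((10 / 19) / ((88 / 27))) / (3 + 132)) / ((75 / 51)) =17 / 20900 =0.00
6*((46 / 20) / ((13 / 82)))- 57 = 30.05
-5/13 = -0.38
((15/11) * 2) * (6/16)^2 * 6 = 405/176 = 2.30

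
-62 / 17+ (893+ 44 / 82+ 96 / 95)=58990947 / 66215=890.90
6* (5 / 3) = 10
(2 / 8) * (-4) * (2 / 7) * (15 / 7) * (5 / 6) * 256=-6400 / 49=-130.61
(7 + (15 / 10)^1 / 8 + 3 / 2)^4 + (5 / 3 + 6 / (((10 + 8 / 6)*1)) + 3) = 19055720131 / 3342336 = 5701.32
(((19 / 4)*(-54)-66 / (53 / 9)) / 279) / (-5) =3153 / 16430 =0.19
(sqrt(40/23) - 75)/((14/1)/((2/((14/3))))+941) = -225/2921+6* sqrt(230)/67183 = -0.08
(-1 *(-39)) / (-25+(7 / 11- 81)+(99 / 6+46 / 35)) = -10010 / 22471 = -0.45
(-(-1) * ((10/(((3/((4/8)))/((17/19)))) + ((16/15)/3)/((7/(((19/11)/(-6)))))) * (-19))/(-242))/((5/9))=291637/1397550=0.21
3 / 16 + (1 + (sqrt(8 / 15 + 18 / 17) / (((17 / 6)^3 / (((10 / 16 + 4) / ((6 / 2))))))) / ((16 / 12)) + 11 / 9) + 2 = 333* sqrt(103530) / 1670420 + 635 / 144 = 4.47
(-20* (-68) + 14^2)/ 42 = 778/ 21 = 37.05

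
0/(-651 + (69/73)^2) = 0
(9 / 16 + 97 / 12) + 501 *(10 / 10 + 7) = 192799 / 48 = 4016.65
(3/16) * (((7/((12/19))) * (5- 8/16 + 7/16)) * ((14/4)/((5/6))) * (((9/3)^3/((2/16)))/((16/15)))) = 17872407/2048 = 8726.76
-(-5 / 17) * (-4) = -20 / 17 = -1.18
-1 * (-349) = 349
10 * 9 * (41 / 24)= 615 / 4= 153.75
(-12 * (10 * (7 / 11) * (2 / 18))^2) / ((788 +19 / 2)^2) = -3136 / 332453187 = -0.00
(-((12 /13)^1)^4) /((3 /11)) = -76032 /28561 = -2.66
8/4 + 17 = 19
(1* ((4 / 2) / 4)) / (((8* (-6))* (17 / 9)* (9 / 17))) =-1 / 96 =-0.01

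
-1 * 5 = -5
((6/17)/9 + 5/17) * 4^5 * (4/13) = 4096/39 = 105.03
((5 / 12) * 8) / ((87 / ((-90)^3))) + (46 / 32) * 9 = -12953997 / 464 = -27918.10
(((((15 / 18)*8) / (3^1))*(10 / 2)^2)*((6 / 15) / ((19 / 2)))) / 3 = 0.78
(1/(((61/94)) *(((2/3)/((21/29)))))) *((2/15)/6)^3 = 329/17911125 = 0.00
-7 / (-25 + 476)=-7 / 451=-0.02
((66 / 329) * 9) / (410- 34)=297 / 61852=0.00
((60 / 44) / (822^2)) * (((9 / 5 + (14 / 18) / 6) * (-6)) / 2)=-521 / 44595144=-0.00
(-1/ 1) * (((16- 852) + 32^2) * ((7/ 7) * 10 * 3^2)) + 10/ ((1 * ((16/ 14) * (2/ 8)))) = -16885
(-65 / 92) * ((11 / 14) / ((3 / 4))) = -715 / 966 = -0.74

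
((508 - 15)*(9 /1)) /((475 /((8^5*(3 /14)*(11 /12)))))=199913472 /3325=60124.35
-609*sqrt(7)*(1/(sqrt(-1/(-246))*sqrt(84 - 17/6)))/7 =-522*sqrt(139769)/487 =-400.73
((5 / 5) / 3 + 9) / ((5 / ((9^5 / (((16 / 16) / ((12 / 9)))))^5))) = 5647070261481700253832806.00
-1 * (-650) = 650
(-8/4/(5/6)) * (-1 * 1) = 2.40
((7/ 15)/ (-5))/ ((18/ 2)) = -7/ 675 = -0.01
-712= -712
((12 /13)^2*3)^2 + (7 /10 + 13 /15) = 6941087 /856830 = 8.10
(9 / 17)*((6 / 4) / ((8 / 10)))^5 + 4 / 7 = 50068849 / 3899392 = 12.84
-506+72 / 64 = -4039 / 8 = -504.88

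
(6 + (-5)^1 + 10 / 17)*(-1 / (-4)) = 0.40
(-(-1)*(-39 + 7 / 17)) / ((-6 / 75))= 8200 / 17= 482.35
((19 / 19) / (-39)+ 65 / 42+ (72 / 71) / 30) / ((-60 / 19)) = -1909861 / 3876600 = -0.49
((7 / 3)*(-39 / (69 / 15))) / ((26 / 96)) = -1680 / 23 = -73.04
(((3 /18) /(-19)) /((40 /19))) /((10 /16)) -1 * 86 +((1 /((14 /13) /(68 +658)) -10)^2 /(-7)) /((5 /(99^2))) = -123516694.17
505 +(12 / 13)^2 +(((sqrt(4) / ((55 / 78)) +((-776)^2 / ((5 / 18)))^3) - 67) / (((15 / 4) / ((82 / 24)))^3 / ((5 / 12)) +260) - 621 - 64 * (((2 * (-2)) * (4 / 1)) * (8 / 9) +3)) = 1468457265040444466063486124407 / 37933694370000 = 38711158758156158.63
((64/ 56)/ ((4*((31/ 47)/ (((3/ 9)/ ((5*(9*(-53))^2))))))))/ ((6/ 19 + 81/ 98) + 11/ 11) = 25004/ 422040129165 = 0.00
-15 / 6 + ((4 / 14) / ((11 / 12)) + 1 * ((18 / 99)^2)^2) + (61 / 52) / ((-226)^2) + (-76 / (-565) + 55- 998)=-1286219312346817 / 1361002763120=-945.05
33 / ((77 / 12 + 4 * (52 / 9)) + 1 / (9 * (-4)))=66 / 59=1.12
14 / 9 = 1.56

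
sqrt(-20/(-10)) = sqrt(2) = 1.41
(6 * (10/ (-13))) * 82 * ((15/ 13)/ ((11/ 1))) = -73800/ 1859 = -39.70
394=394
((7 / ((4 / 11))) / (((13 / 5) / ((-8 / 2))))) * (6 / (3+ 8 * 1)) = -210 / 13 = -16.15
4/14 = 0.29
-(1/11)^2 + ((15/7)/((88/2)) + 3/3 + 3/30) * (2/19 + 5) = 1884863/321860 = 5.86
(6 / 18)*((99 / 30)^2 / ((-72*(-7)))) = 121 / 16800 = 0.01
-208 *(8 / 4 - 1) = -208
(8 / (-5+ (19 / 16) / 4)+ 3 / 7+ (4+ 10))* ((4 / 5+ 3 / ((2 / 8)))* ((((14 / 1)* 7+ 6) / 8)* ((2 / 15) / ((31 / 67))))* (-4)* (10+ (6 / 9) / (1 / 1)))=-18223382528 / 699825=-26039.91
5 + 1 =6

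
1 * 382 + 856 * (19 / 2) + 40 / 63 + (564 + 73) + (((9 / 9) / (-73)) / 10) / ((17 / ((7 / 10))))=9151.63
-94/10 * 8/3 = -376/15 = -25.07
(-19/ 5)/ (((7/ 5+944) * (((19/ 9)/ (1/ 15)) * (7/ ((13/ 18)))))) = -13/ 992670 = -0.00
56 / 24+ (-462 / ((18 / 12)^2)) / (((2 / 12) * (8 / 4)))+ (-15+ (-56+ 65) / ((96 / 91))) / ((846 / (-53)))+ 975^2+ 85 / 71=608677087999 / 640704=950012.94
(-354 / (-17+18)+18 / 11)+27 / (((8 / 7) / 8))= -1797 / 11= -163.36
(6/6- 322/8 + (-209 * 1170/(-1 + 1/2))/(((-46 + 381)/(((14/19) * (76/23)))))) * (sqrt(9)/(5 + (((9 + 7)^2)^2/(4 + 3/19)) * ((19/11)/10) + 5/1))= 94147247095/24394436824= 3.86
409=409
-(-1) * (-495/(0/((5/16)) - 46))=495/46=10.76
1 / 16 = 0.06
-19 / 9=-2.11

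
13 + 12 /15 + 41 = 274 /5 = 54.80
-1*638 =-638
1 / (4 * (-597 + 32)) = -1 / 2260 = -0.00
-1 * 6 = -6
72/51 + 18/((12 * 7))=387/238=1.63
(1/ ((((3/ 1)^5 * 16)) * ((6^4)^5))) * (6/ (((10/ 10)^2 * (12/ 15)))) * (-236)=-295/ 2369190669160808448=-0.00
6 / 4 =3 / 2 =1.50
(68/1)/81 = 68/81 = 0.84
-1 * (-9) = 9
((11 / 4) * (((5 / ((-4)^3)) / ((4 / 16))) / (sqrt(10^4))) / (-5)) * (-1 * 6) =-33 / 3200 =-0.01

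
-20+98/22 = -171/11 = -15.55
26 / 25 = 1.04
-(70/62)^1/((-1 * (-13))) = -35/403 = -0.09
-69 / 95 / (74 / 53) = -0.52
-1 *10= -10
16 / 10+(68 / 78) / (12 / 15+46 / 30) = 898 / 455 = 1.97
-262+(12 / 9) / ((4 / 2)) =-784 / 3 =-261.33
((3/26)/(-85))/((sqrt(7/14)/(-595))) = 21* sqrt(2)/26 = 1.14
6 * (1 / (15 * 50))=1 / 125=0.01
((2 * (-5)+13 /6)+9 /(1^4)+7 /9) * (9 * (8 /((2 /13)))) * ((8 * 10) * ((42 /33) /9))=10294.95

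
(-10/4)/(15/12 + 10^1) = -2/9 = -0.22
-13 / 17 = -0.76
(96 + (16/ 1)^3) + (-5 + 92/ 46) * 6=4174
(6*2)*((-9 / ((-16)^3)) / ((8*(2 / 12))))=81 / 4096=0.02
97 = 97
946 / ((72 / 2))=26.28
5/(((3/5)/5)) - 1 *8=101/3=33.67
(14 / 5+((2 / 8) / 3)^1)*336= 4844 / 5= 968.80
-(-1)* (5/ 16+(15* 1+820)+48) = 14133/ 16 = 883.31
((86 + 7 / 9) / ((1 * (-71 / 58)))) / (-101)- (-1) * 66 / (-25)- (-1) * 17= 15.06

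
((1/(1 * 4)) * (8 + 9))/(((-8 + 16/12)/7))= -357/80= -4.46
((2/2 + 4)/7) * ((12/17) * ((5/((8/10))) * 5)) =1875/119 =15.76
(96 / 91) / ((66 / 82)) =1312 / 1001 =1.31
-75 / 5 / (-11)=15 / 11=1.36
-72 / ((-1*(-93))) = -24 / 31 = -0.77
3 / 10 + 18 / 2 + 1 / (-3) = 8.97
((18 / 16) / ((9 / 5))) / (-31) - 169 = -41917 / 248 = -169.02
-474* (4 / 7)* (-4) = 7584 / 7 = 1083.43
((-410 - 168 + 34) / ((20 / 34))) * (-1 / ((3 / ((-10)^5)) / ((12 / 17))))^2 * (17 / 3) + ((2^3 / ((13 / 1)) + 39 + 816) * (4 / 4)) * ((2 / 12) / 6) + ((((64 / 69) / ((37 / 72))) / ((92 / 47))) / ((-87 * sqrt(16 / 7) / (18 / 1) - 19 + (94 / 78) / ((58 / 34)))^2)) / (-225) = -2438654493853612256235486261098588459 / 840528892649444796146700 + 16923820865700112 * sqrt(7) / 3232803433267095369795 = -2901333333309.57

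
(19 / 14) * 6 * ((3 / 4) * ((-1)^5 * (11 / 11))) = -171 / 28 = -6.11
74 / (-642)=-37 / 321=-0.12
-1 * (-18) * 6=108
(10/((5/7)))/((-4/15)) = -105/2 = -52.50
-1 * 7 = -7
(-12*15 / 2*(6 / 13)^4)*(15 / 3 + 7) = -1399680 / 28561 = -49.01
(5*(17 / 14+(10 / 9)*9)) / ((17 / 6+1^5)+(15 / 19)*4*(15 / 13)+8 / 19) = 116337 / 16387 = 7.10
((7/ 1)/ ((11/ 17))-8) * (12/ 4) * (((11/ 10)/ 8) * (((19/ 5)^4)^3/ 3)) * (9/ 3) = 205838287473152973/ 19531250000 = 10538920.32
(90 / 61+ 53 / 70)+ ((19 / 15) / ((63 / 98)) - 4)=4679 / 23058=0.20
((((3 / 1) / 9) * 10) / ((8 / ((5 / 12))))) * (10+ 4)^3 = 8575 / 18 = 476.39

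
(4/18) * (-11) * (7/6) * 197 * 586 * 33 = -97779374/9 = -10864374.89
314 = 314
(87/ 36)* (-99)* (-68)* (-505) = -8215845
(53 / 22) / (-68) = -53 / 1496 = -0.04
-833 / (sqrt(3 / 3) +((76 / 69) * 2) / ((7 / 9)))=-134113 / 617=-217.36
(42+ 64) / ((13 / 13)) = 106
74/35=2.11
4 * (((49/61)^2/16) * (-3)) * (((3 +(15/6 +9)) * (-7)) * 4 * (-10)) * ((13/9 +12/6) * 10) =-755474650/11163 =-67676.67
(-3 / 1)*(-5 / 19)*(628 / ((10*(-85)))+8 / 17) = -18 / 85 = -0.21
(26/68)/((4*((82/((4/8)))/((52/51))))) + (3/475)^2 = 40690009/64162335000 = 0.00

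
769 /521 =1.48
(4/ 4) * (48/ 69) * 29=464/ 23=20.17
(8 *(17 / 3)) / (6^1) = 68 / 9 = 7.56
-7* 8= -56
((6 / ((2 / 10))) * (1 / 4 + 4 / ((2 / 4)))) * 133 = 65835 / 2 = 32917.50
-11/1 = -11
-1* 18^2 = -324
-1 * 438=-438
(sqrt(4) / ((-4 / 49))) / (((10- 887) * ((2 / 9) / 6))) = 1323 / 1754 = 0.75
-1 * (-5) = 5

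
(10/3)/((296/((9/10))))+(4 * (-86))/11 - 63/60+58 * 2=1362431/16280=83.69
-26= -26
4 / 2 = 2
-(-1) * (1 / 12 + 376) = 4513 / 12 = 376.08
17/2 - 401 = -785/2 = -392.50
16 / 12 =1.33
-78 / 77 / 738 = -13 / 9471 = -0.00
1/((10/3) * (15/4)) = 2/25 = 0.08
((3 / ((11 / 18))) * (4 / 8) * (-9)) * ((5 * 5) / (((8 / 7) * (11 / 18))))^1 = -382725 / 484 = -790.75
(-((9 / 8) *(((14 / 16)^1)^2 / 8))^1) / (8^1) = -441 / 32768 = -0.01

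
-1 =-1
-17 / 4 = -4.25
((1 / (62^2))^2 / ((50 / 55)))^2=121 / 21834010558489600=0.00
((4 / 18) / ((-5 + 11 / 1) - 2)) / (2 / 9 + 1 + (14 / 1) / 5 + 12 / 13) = 65 / 5786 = 0.01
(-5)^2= 25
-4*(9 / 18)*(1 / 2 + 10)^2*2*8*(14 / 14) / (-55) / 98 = 36 / 55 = 0.65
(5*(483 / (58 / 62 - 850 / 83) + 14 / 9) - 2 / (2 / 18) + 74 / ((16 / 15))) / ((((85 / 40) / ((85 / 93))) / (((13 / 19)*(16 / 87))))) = -5206330480 / 480095667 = -10.84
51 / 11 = 4.64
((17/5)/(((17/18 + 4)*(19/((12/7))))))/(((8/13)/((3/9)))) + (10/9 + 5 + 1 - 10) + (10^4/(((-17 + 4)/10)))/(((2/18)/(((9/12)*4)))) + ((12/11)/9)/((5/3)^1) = -15820362450271/76171095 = -207695.09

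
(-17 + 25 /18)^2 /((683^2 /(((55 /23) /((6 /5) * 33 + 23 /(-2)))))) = 77275 /1738138014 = 0.00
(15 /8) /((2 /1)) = 15 /16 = 0.94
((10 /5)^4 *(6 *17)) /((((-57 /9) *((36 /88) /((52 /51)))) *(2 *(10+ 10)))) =-4576 /285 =-16.06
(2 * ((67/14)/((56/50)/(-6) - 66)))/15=-335/34748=-0.01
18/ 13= 1.38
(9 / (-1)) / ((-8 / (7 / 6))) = 21 / 16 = 1.31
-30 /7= -4.29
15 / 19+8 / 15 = 377 / 285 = 1.32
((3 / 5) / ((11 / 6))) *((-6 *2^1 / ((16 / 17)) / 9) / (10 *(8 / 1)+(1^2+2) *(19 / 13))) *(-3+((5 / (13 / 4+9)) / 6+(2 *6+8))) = -554489 / 5912830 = -0.09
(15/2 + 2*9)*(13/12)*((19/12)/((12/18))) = 4199/64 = 65.61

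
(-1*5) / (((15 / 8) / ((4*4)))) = -128 / 3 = -42.67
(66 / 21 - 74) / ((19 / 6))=-2976 / 133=-22.38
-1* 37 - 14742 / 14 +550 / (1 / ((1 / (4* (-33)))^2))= -863255 / 792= -1089.97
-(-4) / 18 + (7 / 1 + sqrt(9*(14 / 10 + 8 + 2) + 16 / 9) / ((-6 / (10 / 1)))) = 65 / 9-sqrt(23485) / 9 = -9.81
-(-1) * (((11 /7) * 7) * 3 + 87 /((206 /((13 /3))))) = 34.83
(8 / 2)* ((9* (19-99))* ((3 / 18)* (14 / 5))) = -1344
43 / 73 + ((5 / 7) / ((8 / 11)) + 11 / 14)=9635 / 4088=2.36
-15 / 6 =-5 / 2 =-2.50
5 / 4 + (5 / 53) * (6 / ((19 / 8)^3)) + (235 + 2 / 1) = 346502671 / 1454108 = 238.29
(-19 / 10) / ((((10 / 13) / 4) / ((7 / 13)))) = -133 / 25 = -5.32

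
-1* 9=-9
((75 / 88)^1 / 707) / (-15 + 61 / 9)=-675 / 4603984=-0.00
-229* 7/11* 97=-155491/11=-14135.55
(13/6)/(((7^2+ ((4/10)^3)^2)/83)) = 3.67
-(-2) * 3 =6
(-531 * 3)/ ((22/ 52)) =-41418/ 11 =-3765.27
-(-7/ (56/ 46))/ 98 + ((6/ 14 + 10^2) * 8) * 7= 2204631/ 392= 5624.06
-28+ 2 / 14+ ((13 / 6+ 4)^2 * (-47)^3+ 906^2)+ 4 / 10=-3940460281 / 1260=-3127349.43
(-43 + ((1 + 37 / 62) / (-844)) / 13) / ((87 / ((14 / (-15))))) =204760157 / 443872260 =0.46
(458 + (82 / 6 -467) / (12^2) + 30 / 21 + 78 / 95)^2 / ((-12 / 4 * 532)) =-67359067464049 / 514521711900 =-130.92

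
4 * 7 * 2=56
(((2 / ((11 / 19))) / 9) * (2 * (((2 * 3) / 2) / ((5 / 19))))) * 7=10108 / 165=61.26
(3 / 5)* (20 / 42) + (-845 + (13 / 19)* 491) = -67666 / 133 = -508.77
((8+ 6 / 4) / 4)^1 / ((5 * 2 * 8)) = 19 / 640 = 0.03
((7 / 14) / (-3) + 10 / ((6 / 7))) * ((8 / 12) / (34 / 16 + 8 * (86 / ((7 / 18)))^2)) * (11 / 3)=0.00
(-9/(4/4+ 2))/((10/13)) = -39/10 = -3.90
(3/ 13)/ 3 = 0.08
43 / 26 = 1.65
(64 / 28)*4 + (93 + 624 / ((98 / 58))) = 23101 / 49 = 471.45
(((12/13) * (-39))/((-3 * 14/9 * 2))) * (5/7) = 135/49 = 2.76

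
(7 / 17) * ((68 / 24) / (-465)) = -0.00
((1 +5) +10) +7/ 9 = 151/ 9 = 16.78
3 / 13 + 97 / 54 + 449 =316621 / 702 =451.03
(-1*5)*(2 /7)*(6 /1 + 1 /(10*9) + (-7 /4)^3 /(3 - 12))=-19027 /2016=-9.44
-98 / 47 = -2.09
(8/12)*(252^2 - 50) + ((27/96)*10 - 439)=2009591/48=41866.48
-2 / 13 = -0.15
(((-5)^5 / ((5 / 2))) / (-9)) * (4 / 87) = 5000 / 783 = 6.39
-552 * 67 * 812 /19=-1580579.37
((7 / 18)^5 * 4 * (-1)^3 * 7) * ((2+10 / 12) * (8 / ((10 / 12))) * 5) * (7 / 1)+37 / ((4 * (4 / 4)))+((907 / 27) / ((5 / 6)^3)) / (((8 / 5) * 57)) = -25491242801 / 112193100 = -227.21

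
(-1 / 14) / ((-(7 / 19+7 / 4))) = 38 / 1127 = 0.03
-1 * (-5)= 5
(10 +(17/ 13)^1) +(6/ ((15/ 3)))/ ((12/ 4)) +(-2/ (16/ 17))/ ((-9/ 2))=28501/ 2340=12.18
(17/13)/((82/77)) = 1309/1066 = 1.23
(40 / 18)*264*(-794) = -1397440 / 3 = -465813.33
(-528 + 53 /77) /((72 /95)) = -3857285 /5544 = -695.76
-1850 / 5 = -370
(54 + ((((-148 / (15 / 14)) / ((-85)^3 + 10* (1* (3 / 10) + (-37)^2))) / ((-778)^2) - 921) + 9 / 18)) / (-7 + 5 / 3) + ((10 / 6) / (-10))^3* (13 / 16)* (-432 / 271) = 22860206138455193 / 140700057440640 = 162.47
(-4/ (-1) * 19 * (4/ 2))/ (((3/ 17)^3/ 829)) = 619077304/ 27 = 22928789.04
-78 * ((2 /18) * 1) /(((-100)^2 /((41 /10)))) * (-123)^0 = -533 /150000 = -0.00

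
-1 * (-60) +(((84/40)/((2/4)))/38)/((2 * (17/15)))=77583/1292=60.05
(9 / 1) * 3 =27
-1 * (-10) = 10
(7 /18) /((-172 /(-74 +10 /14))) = 57 /344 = 0.17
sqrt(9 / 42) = sqrt(42) / 14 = 0.46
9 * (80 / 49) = 720 / 49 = 14.69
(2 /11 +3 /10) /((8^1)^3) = 0.00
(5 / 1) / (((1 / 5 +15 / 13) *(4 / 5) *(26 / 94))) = 5875 / 352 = 16.69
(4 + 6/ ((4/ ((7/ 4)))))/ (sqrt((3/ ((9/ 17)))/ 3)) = 159 * sqrt(17)/ 136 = 4.82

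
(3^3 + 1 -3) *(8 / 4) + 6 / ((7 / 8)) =398 / 7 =56.86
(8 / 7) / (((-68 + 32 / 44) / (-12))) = 264 / 1295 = 0.20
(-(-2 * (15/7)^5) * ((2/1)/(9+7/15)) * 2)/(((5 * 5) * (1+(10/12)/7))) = 10935000/8012137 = 1.36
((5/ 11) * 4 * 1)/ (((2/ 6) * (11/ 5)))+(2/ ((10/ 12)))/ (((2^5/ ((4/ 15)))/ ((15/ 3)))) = 3121/ 1210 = 2.58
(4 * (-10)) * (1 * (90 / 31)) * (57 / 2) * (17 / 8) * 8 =-1744200 / 31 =-56264.52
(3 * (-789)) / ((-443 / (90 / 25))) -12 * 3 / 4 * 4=-37134 / 2215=-16.76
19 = 19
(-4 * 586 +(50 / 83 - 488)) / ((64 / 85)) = -9987755 / 2656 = -3760.45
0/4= 0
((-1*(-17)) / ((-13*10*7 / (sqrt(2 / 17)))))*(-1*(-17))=-17*sqrt(34) / 910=-0.11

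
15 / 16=0.94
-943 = -943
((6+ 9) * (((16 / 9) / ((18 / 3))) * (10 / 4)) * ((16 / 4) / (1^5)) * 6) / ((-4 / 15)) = -1000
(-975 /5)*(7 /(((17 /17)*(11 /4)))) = -5460 /11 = -496.36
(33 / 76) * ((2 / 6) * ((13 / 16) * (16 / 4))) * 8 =143 / 38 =3.76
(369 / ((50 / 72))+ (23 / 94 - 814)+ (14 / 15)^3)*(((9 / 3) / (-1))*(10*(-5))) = -89331979 / 2115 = -42237.34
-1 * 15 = -15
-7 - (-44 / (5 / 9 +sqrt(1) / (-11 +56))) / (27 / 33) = 1119 / 13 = 86.08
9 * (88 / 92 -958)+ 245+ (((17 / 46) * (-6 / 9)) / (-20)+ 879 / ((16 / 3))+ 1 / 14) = -316983049 / 38640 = -8203.50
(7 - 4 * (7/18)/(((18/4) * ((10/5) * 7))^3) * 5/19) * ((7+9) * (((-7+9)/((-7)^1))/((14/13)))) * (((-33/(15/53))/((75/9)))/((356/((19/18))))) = 648126173266/525755073375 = 1.23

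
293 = 293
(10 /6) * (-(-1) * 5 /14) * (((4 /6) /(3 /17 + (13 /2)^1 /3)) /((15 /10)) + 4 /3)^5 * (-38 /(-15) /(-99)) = -86722638679040 /694811837292309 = -0.12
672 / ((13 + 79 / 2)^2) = 0.24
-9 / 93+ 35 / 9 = 1058 / 279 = 3.79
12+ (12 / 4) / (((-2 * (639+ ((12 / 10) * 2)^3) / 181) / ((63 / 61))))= 12798963 / 1106174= 11.57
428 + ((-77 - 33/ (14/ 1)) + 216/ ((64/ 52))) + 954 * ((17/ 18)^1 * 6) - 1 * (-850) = 47461/ 7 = 6780.14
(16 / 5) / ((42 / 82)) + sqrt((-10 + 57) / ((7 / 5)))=sqrt(1645) / 7 + 656 / 105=12.04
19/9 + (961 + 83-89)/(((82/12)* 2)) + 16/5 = 138724/1845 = 75.19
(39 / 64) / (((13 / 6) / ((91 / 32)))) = 0.80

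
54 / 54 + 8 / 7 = 15 / 7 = 2.14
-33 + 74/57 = -1807/57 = -31.70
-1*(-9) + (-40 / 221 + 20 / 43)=88227 / 9503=9.28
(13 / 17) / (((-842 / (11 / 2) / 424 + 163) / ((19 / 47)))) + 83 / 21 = 1797457853 / 454559889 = 3.95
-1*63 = -63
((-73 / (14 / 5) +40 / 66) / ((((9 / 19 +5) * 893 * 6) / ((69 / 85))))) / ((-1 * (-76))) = -4163 / 448871808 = -0.00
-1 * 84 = -84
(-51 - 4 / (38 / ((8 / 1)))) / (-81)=985 / 1539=0.64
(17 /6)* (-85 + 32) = -901 /6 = -150.17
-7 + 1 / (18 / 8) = -59 / 9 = -6.56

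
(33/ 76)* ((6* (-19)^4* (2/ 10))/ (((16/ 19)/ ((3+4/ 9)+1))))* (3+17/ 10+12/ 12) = 81711267/ 40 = 2042781.68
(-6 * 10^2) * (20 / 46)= -6000 / 23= -260.87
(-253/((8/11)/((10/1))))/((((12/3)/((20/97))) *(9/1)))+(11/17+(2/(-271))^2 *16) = -19.28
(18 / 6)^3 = 27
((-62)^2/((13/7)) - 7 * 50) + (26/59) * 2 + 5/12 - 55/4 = 3928714/2301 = 1707.39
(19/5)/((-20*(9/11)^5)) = -3059969/5904900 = -0.52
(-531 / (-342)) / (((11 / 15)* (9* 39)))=295 / 48906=0.01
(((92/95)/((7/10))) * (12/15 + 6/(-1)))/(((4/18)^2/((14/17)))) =-193752/1615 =-119.97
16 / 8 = 2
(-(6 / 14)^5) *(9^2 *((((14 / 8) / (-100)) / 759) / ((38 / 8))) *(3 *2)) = 19683 / 577080350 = 0.00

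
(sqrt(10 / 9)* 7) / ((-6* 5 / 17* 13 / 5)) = -119* sqrt(10) / 234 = -1.61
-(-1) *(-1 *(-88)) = 88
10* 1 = 10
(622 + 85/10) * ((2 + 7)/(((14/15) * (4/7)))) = 170235/16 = 10639.69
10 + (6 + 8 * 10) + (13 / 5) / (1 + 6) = 3373 / 35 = 96.37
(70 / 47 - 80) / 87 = -1230 / 1363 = -0.90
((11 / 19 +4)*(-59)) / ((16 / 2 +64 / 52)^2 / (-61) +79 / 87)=4603700439 / 8329391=552.71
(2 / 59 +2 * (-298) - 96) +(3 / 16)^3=-167221703 / 241664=-691.96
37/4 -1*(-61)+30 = 401/4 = 100.25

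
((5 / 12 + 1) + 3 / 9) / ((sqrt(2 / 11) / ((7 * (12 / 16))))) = 147 * sqrt(22) / 32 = 21.55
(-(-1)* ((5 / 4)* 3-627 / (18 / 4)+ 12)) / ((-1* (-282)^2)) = 1483 / 954288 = 0.00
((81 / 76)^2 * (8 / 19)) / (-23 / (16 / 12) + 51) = 486 / 34295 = 0.01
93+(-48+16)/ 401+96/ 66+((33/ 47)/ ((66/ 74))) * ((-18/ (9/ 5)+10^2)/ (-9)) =17933419/ 207317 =86.50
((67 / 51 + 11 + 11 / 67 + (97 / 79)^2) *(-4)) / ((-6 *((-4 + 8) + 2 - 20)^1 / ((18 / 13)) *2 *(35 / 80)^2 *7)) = -76351505920 / 221877579287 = -0.34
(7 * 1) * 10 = 70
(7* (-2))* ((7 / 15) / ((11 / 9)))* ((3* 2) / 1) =-1764 / 55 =-32.07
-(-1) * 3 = 3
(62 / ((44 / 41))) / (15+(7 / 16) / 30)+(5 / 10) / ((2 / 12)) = 542871 / 79277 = 6.85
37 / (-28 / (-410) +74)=7585 / 15184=0.50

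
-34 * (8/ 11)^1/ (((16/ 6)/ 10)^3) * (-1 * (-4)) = -5215.91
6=6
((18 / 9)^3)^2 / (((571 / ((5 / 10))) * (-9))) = -32 / 5139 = -0.01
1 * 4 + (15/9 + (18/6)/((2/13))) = 151/6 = 25.17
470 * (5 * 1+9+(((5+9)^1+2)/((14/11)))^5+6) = 2480497994760/16807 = 147587195.50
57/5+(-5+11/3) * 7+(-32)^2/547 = 32317/8205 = 3.94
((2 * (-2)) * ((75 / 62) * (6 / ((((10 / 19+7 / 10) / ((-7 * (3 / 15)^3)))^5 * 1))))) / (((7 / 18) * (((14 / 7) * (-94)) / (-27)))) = 832125674221632 / 390840168267422265625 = 0.00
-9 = -9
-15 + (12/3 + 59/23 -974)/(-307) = -83664/7061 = -11.85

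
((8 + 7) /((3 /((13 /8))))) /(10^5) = 13 /160000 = 0.00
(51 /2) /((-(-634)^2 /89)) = -4539 /803912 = -0.01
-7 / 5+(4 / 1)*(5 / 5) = 13 / 5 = 2.60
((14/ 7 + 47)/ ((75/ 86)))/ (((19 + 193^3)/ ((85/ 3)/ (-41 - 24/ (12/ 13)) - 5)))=-229663/ 5418766035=-0.00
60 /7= 8.57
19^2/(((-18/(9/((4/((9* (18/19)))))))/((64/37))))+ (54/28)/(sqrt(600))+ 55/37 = -24569/37+ 9* sqrt(6)/280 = -663.95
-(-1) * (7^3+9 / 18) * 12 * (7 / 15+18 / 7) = 438306 / 35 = 12523.03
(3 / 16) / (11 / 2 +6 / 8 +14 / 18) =27 / 1012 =0.03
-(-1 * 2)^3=8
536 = 536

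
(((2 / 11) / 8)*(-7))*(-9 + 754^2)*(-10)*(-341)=-616830095 / 2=-308415047.50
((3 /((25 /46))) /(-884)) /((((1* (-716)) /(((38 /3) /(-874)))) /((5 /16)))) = -1 /25317760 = -0.00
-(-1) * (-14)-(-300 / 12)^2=-639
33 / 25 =1.32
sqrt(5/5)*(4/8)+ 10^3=1000.50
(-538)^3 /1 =-155720872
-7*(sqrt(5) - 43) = 301 - 7*sqrt(5) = 285.35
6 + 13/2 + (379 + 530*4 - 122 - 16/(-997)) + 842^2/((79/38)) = 343410.17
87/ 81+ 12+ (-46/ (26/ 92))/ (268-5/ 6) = 7013375/ 562653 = 12.46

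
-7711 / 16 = -481.94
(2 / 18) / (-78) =-1 / 702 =-0.00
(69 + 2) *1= 71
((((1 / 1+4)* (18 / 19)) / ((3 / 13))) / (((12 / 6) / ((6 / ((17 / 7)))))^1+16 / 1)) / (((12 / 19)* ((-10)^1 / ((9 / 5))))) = -2457 / 7060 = -0.35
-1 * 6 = -6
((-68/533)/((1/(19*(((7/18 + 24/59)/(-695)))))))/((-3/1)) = -8398/9078507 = -0.00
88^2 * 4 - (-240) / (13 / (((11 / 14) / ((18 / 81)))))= 31041.27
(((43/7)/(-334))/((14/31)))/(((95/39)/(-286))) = 7434141/1554770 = 4.78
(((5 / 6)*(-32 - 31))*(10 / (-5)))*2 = 210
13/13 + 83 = 84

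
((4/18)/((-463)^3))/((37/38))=-76/33051198051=-0.00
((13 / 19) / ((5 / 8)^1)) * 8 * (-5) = -832 / 19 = -43.79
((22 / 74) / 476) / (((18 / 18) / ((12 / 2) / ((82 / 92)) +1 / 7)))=21703 / 5054644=0.00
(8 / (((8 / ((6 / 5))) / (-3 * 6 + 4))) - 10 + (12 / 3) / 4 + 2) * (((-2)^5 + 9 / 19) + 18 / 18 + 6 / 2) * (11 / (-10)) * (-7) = 4792249 / 950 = 5044.47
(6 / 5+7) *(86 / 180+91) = 750.12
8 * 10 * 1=80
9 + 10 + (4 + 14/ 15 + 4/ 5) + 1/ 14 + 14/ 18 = 16117/ 630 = 25.58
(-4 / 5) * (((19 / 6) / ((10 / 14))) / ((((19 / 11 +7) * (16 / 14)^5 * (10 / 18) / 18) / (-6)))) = 663893307 / 16384000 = 40.52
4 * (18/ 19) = 72/ 19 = 3.79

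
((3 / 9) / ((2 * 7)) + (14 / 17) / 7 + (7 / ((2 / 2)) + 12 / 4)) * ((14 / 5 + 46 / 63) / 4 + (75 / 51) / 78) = 69904057 / 7646940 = 9.14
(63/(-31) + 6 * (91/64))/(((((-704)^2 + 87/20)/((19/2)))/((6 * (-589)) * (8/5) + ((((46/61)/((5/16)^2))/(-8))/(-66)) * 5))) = -145232804675/206187978007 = -0.70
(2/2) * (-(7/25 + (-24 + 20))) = 93/25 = 3.72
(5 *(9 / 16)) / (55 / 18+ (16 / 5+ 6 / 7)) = 14175 / 35848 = 0.40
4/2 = 2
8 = 8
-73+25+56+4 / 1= 12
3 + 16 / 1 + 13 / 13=20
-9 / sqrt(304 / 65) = -9*sqrt(1235) / 76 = -4.16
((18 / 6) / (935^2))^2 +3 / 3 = 764269350634 / 764269350625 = 1.00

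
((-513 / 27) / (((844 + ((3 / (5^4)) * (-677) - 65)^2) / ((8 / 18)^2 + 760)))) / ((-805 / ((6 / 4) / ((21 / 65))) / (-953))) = -707736143359375 / 49049003435733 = -14.43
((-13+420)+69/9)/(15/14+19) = 17416/843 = 20.66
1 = 1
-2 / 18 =-1 / 9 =-0.11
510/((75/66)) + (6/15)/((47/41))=21110/47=449.15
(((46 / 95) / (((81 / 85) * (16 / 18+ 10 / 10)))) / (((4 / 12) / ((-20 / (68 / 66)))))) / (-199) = 5060 / 64277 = 0.08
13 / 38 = 0.34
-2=-2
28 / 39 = 0.72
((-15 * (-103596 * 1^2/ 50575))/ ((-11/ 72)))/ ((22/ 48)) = -537041664/ 1223915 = -438.79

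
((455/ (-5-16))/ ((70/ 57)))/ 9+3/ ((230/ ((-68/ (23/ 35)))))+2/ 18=-213221/ 66654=-3.20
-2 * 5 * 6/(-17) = 60/17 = 3.53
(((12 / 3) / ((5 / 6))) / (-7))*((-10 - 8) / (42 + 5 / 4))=1728 / 6055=0.29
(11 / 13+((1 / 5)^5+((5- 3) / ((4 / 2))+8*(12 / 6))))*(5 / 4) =22.31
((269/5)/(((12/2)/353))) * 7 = 664699/30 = 22156.63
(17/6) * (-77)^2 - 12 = 100721/6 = 16786.83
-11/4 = -2.75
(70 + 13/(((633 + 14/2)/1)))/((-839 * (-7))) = 44813/3758720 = 0.01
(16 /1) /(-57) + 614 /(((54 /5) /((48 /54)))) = 232024 /4617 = 50.25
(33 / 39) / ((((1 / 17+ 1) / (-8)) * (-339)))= 748 / 39663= 0.02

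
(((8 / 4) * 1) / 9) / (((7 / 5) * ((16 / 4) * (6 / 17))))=85 / 756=0.11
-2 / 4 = -1 / 2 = -0.50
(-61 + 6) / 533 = -55 / 533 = -0.10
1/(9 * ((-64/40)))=-5/72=-0.07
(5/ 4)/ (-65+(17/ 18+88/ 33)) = -9/ 442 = -0.02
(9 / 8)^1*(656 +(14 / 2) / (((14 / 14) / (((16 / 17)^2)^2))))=62154594 / 83521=744.18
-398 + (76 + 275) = -47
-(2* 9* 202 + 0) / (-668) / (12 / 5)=1515 / 668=2.27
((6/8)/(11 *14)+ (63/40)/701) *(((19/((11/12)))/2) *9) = 3941379/5937470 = 0.66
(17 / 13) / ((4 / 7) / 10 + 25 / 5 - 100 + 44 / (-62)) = -18445 / 1349179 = -0.01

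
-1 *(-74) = 74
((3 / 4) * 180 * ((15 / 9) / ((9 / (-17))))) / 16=-425 / 16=-26.56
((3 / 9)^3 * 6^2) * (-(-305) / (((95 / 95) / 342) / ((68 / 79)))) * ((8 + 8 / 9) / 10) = 25219840 / 237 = 106412.83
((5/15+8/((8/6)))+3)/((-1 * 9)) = -28/27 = -1.04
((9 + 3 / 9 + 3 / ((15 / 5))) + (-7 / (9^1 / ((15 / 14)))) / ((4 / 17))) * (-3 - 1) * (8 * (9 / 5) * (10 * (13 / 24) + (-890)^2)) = -309871639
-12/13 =-0.92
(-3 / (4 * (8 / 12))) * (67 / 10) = -603 / 80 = -7.54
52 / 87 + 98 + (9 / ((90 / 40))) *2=9274 / 87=106.60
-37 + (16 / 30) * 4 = -523 / 15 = -34.87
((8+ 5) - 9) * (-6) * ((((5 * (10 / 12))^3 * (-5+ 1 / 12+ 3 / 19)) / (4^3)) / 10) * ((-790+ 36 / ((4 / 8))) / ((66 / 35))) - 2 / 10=-213024683273 / 43338240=-4915.40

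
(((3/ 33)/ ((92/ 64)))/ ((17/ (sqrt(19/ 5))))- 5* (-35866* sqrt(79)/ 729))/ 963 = 16* sqrt(95)/ 20709315+179330* sqrt(79)/ 702027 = 2.27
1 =1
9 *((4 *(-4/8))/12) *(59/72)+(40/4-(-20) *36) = 34981/48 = 728.77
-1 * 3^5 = -243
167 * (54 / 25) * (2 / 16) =4509 / 100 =45.09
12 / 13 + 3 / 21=97 / 91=1.07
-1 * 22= -22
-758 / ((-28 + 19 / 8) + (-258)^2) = -6064 / 532307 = -0.01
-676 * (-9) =6084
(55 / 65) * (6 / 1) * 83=5478 / 13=421.38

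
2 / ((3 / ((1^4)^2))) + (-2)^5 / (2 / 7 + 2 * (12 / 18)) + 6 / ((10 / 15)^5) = 21595 / 816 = 26.46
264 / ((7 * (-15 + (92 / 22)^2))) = 31944 / 2107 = 15.16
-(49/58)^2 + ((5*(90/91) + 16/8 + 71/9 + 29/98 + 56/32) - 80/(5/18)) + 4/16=-5237715487/19285812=-271.58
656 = 656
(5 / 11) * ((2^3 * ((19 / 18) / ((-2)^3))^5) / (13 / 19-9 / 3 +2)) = 235229405 / 510818254848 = 0.00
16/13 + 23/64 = 1323/832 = 1.59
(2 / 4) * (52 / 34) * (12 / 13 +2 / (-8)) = 35 / 68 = 0.51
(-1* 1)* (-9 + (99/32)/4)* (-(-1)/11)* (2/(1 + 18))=1053/13376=0.08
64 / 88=8 / 11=0.73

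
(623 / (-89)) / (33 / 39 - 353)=13 / 654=0.02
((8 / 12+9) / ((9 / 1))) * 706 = 20474 / 27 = 758.30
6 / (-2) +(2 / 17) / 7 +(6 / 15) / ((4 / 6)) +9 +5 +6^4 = 778032 / 595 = 1307.62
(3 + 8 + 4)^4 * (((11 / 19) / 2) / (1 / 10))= 2784375 / 19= 146546.05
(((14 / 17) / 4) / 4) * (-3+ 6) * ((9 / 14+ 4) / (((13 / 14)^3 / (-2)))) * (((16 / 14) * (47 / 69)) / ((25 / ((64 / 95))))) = -1179136 / 31387525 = -0.04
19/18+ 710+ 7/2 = 6431/9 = 714.56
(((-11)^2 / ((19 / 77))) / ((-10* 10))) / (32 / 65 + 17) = -121121 / 432060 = -0.28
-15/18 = -5/6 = -0.83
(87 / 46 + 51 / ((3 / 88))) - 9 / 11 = 757519 / 506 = 1497.07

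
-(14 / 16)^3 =-343 / 512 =-0.67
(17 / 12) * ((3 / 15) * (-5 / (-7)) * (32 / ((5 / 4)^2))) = 2176 / 525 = 4.14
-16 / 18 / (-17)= 8 / 153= 0.05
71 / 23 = 3.09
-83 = -83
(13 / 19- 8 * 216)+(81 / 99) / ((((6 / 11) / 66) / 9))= -15890 / 19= -836.32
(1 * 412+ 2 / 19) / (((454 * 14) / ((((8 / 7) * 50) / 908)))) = 195750 / 47973499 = 0.00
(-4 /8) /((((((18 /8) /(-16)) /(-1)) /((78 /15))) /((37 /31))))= -30784 /1395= -22.07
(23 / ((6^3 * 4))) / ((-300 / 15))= -23 / 17280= -0.00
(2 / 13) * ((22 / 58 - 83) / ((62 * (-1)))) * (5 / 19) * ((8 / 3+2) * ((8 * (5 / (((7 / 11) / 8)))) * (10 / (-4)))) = -210848000 / 666159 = -316.51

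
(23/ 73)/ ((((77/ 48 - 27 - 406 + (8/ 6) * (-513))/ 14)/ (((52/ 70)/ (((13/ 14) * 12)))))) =-5152/ 19541735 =-0.00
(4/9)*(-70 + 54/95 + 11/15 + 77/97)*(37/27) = -277828264/6717735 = -41.36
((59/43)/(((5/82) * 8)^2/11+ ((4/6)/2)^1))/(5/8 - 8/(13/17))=-10314616/26248103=-0.39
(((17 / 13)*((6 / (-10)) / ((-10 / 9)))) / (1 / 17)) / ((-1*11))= -7803 / 7150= -1.09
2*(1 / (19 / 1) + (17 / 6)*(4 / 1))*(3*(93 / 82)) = 60357 / 779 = 77.48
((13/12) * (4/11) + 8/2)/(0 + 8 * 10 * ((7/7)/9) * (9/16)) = 29/33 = 0.88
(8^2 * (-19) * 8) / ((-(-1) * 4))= -2432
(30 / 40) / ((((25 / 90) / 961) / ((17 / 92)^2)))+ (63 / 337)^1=2532388491 / 28523680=88.78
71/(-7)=-71/7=-10.14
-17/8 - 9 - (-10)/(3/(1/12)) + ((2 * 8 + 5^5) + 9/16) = 450823/144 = 3130.72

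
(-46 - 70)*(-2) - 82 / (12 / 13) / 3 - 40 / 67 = 243361 / 1206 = 201.79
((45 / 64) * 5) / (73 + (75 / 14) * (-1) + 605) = 525 / 100448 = 0.01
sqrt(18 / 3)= sqrt(6)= 2.45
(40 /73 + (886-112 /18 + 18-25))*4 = 2295100 /657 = 3493.30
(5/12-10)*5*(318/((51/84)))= -426650/17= -25097.06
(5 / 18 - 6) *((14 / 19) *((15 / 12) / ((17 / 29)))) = -104545 / 11628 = -8.99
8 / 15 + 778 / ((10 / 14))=16346 / 15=1089.73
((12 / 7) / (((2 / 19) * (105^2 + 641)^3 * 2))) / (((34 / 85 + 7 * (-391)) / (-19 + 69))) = -125 / 1333952704638484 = -0.00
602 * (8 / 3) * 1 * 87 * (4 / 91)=79808 / 13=6139.08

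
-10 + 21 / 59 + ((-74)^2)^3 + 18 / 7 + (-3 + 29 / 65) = 4408123228516297 / 26845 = 164206490166.37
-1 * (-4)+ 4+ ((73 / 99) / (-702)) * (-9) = 61849 / 7722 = 8.01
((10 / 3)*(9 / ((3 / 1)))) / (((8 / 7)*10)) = 7 / 8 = 0.88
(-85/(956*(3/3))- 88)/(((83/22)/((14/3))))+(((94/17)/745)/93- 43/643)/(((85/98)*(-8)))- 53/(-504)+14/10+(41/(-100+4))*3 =-93304826436449688503/858150199326722400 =-108.73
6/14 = 3/7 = 0.43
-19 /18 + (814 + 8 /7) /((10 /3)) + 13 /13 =154027 /630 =244.49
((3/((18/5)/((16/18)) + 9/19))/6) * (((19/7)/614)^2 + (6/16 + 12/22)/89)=0.00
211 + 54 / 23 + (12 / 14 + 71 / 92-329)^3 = -9370786557811827 / 267089984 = -35084754.65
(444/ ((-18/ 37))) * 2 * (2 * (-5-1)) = 21904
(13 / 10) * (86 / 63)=559 / 315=1.77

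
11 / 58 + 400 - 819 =-24291 / 58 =-418.81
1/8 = 0.12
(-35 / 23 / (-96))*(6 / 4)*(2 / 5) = 7 / 736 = 0.01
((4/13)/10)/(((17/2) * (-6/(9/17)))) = -6/18785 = -0.00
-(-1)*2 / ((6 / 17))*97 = 1649 / 3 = 549.67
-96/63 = -32/21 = -1.52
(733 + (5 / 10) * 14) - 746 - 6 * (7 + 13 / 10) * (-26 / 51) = 1648 / 85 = 19.39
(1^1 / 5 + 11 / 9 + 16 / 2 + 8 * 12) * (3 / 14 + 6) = 68788 / 105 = 655.12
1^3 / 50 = 1 / 50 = 0.02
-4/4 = -1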